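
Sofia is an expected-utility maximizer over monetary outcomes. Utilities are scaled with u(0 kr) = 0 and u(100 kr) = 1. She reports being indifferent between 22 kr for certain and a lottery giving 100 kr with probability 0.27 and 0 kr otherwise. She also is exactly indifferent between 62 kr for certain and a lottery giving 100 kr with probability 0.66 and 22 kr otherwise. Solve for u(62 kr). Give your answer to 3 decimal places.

From the first indifference, u(22 kr) = 0.27·u(100 kr) + 0.73·u(0 kr) = 0.27·1 + 0.73·0 = 0.27.
Then u(62 kr) = 0.66·u(100 kr) + 0.34·u(22 kr) = 0.66·1.00 + 0.34·0.27 = 0.7518.

0.752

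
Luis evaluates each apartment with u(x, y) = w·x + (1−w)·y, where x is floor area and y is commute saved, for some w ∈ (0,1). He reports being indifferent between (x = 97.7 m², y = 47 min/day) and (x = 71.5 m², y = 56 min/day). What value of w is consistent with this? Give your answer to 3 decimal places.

w = 0.256

Indifference: w·97.7 + (1−w)·47 = w·71.5 + (1−w)·56.
w·(97.7−71.5) = (1−w)·(56−47), i.e. w·26.2 = (1−w)·9.
Hence w = 9/(26.2+9) = 9/35.2 = 0.256.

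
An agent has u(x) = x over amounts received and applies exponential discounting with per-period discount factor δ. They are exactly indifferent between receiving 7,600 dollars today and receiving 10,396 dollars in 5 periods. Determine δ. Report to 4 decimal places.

The payoff in 5 periods is discounted by δ^5, so u(7600) = δ^5·u(10396) and δ^5 = u(7600)/u(10396).
With u(x) = x: δ^5 = 7600/10396 = 0.73105.
Taking the 5th root: δ = 0.73105^(1/5) ≈ 0.9393.

δ ≈ 0.9393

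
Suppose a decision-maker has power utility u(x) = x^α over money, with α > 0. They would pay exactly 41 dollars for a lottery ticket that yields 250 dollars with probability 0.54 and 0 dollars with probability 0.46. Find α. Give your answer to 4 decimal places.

The lottery's expected utility is 0.54·u(250) + 0.46·u(0) = 0.54·250^α (since u(0) = 0 for α > 0).
Indifference: 41^α = 0.54·250^α, so (41/250)^α = 0.54.
α = ln(0.54) / ln(41/250) = -0.6161861/-1.8078889 ≈ 0.3408.

α ≈ 0.3408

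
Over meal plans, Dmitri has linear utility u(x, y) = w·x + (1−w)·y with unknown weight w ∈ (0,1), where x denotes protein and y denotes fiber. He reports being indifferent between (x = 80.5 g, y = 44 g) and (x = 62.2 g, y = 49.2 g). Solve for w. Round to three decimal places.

w = 0.221

u(80.5,44) = u(62.2,49.2) means w·80.5 + (1−w)·44 = w·62.2 + (1−w)·49.2.
Rearranging, 18.3·w − 5.2·(1−w) = 0.
The marginal rate of substitution is 5.2/18.3, so w = 5.2/(18.3+5.2) = 0.221.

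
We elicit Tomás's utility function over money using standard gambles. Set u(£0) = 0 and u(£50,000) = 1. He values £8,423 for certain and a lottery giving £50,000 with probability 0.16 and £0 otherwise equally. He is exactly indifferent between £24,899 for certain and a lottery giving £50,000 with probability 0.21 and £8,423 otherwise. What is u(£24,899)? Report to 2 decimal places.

0.34

The first gamble pins u(£8,423): it must equal 0.16·1 + 0.84·0 = 0.16.
The second indifference gives u(£24,899) = 0.21·u(£50,000) + 0.79·u(£8,423) = 0.21·1.00 + 0.79·0.16 = 0.3364.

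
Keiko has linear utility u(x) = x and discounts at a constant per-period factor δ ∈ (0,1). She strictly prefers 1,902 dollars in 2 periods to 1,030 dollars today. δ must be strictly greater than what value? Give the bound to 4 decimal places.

δ > 0.7359

Under u(x) = x this choice says 1030 < δ^2·1902.
So δ^2 > 1030/1902 = 0.54154; taking the square root of both positive sides preserves the inequality.
δ > 0.54154^(1/2) = 0.7359.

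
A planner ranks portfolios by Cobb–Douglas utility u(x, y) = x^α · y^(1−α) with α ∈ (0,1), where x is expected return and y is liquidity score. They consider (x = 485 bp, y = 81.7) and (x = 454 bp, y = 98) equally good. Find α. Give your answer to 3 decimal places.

The Cobb–Douglas utilities coincide, so 485^α·81.7^(1−α) = 454^α·98^(1−α).
Rearrange to (485/454)^α = (98/81.7)^(1−α) and take logs: α·0.066052 = (1−α)·0.181913.
With A = 0.066052 and B = 0.181913: α·A = (1−α)·B, so α = B/(A+B) = 0.181913/0.247965 ≈ 0.734.

α ≈ 0.734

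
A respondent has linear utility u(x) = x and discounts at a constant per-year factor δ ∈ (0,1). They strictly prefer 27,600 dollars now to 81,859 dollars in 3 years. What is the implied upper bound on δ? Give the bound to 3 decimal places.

Comparing present values: 27600 > δ^3·81859.
Dividing by 81859: δ^3 < 0.33717. Both sides are positive, so the cube root keeps the direction.
δ < (27600/81859)^(1/3) ≈ 0.696.

δ < 0.696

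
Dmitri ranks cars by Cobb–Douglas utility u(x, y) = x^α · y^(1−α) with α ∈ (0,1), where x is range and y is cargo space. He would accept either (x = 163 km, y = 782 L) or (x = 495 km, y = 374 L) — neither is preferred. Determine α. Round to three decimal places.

α ≈ 0.399

Indifference: 163^α · 782^(1−α) = 495^α · 374^(1−α).
Taking logs: α·ln 163 + (1−α)·ln 782 = α·ln 495 + (1−α)·ln 374, i.e. α·-1.110808 = (1−α)·-0.737599.
Thus α·(-1.848407) = -0.737599, so α = -0.737599/-1.848407 ≈ 0.399.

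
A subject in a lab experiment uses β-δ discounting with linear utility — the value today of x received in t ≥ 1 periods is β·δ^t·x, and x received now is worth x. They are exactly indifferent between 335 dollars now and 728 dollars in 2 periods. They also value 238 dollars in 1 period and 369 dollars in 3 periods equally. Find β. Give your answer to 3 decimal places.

β ≈ 0.713

Both payoffs in the second observation are in the future, so β drops out: δ^1·238 = δ^3·369 ⇒ δ^2 = 238/369 = 0.64499, so δ = 0.80311.
The first indifference: 335 = β·δ^2·728, so β = 335/(δ^2·728) = 335/(0.64499·728) ≈ 0.713.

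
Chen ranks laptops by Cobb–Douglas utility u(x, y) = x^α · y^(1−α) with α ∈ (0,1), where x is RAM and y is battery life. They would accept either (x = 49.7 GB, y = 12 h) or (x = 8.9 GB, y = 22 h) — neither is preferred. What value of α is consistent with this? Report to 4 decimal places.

α ≈ 0.2606

The Cobb–Douglas utilities coincide, so 49.7^α·12^(1−α) = 8.9^α·22^(1−α).
Taking logs: α·ln 49.7 + (1−α)·ln 12 = α·ln 8.9 + (1−α)·ln 22, i.e. α·1.7199537 = (1−α)·0.6061358.
Thus α·(2.3260895) = 0.6061358, so α = 0.6061358/2.3260895 ≈ 0.2606.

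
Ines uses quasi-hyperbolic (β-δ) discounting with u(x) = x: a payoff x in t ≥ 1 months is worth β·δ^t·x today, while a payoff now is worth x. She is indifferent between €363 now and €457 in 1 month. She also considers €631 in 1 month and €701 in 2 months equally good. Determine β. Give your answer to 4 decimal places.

From the later pair, β·δ^1·631 = β·δ^2·701; dividing through, δ = 631/701 = 0.90014.
Substituting δ into 363 = β·δ·457: β = 363/(411.365) ≈ 0.8824.

β ≈ 0.8824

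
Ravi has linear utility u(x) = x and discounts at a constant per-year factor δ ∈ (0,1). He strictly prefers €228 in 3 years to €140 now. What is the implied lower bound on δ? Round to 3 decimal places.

δ > 0.850

Comparing present values: 140 < δ^3·228.
So δ^3 > 140/228 = 0.61404; taking the cube root of both positive sides preserves the inequality.
δ > (140/228)^(1/3) ≈ 0.850.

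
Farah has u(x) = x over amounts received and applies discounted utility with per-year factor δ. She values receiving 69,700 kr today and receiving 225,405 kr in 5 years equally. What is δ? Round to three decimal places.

Equating discounted utilities: u(69700) = δ^5·u(225405) ⇒ δ^5 = u(69700)/u(225405).
With u(x) = x: δ^5 = 69700/225405 = 0.30922.
So δ = 0.30922^(1/5) ≈ 0.791.

δ ≈ 0.791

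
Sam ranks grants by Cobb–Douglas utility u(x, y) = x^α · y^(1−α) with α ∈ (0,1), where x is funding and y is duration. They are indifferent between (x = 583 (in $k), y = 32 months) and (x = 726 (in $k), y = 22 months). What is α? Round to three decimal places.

The Cobb–Douglas utilities coincide, so 583^α·32^(1−α) = 726^α·22^(1−α).
(583/726)^α = (22/32)^(1−α); take logs: α·ln(583/726) = (1−α)·ln(22/32), i.e. α·-0.219363 = (1−α)·-0.374693.
So α/(1−α) = (-0.374693)/(-0.219363) = 1.708096, and α = 1.708096/2.708096 ≈ 0.631.

α ≈ 0.631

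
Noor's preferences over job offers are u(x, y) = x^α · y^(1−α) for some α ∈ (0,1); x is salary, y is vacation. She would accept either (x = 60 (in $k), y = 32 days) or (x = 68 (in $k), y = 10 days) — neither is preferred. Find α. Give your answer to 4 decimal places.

Indifference: 60^α · 32^(1−α) = 68^α · 10^(1−α).
Taking logs: α·ln 60 + (1−α)·ln 32 = α·ln 68 + (1−α)·ln 10, i.e. α·-0.1251631 = (1−α)·-1.1631508.
With A = -0.1251631 and B = -1.1631508: α·A = (1−α)·B, so α = B/(A+B) = -1.1631508/-1.2883139 ≈ 0.9028.

α ≈ 0.9028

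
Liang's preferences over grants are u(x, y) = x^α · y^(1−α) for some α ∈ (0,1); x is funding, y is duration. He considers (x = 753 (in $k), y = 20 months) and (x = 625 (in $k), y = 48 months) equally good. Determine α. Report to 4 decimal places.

α ≈ 0.8245

Set the two utilities equal: 753^α·20^(1−α) = 625^α·48^(1−α).
(753/625)^α = (48/20)^(1−α); take logs: α·ln(753/625) = (1−α)·ln(48/20), i.e. α·0.1863136 = (1−α)·0.8754687.
Thus α·(1.0617823) = 0.8754687, so α = 0.8754687/1.0617823 ≈ 0.8245.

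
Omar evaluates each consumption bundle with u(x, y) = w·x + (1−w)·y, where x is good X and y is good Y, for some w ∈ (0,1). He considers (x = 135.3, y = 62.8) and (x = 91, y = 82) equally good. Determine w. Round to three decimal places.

Equating utilities: w·135.3 + (1−w)·62.8 = w·91 + (1−w)·82.
Collecting terms: w·44.3 = (1−w)·19.2.
Hence w = 19.2/(44.3+19.2) = 19.2/63.5 = 0.302.

w = 0.302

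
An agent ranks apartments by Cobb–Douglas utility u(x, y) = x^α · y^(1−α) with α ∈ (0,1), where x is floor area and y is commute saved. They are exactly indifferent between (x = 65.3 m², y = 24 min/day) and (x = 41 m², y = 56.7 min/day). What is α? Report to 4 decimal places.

Indifference: 65.3^α · 24^(1−α) = 41^α · 56.7^(1−α).
Rearrange to (65.3/41)^α = (56.7/24)^(1−α) and take logs: α·0.4654200 = (1−α)·0.8597204.
Thus α·(1.3251404) = 0.8597204, so α = 0.8597204/1.3251404 ≈ 0.6488.

α ≈ 0.6488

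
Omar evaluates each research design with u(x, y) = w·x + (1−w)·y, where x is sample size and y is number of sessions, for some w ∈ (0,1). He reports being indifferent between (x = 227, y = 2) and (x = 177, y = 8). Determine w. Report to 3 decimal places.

w = 0.107

Indifference: w·227 + (1−w)·2 = w·177 + (1−w)·8.
w·(227−177) = (1−w)·(8−2), i.e. w·50 = (1−w)·6.
The marginal rate of substitution is 6/50, so w = 6/(50+6) = 0.107.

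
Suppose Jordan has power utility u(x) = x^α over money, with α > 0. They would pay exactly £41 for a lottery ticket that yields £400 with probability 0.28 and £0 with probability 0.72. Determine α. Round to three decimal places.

The lottery's expected utility is 0.28·u(400) + 0.72·u(0) = 0.28·400^α (since u(0) = 0 for α > 0).
Equating: 41^α = 0.28·400^α, i.e. 0.1025^α = 0.28.
α = ln(0.28) / ln(41/400) = -1.272966/-2.277892 ≈ 0.559.

α ≈ 0.559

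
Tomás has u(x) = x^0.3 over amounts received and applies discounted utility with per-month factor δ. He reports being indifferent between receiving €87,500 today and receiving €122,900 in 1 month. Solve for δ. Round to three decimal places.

Indifference means u(87500) = δ · u(122900), so δ = u(87500)/u(122900).
Since u(x) = x^0.3, δ = (87500/122900)^0.3 = 0.71196^0.3 = 0.90310.

δ ≈ 0.903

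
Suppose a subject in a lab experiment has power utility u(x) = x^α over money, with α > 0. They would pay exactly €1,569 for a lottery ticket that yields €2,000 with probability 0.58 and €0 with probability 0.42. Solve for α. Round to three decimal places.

Since u(0) = 0, the lottery's EU is 0.58·2000^α.
Setting u(1569) equal to that: 1569^α = 0.58·2000^α ⇒ (1569/2000)^α = 0.58.
Taking logs: α·ln(1569/2000) = ln(0.58), so α = -0.544727 / -0.242709 ≈ 2.244.

α ≈ 2.244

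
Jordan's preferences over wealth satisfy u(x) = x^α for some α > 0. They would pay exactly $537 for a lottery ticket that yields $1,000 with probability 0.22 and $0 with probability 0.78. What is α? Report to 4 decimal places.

EU(lottery) = 0.22·1000^α + 0.78·0 = 0.22·1000^α.
Setting u(537) equal to that: 537^α = 0.22·1000^α ⇒ (537/1000)^α = 0.22.
Taking logs: α·ln(537/1000) = ln(0.22), so α = -1.5141277 / -0.6217572 ≈ 2.4352.

α ≈ 2.4352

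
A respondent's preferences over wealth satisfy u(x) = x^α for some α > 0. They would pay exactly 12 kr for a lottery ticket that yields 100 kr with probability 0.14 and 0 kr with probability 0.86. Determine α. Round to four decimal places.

The lottery's expected utility is 0.14·u(100) + 0.86·u(0) = 0.14·100^α (since u(0) = 0 for α > 0).
Equating: 12^α = 0.14·100^α, i.e. 0.1200^α = 0.14.
Take logs: α = ln 0.14 / ln(12/100) ≈ 0.927296.

α ≈ 0.9273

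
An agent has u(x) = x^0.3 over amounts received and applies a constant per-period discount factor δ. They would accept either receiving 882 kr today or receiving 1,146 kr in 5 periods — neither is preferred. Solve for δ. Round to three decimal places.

δ ≈ 0.984

Equating discounted utilities: u(882) = δ^5·u(1146) ⇒ δ^5 = u(882)/u(1146).
Since u(x) = x^0.3, δ^5 = (882/1146)^0.3 = 0.76963^0.3 = 0.92445.
Hence δ = (0.92445)^(1/5) = 0.98441.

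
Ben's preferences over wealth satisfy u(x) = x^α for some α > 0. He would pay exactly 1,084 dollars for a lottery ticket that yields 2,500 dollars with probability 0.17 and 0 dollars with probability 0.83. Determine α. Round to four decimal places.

α ≈ 2.1205

EU(lottery) = 0.17·2500^α + 0.83·0 = 0.17·2500^α.
Equating: 1084^α = 0.17·2500^α, i.e. 0.4336^α = 0.17.
α = ln(0.17) / ln(1084/2500) = -1.7719568/-0.8356328 ≈ 2.1205.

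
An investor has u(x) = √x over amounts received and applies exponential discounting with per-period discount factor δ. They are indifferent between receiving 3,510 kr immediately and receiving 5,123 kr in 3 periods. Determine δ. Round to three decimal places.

Equating discounted utilities: u(3510) = δ^3·u(5123) ⇒ δ^3 = u(3510)/u(5123).
With u(x) = √x: δ^3 = √3510/√5123 = √(3510/5123) = 0.82774.
Taking the cube root: δ = 0.82774^(1/3) ≈ 0.939.

δ ≈ 0.939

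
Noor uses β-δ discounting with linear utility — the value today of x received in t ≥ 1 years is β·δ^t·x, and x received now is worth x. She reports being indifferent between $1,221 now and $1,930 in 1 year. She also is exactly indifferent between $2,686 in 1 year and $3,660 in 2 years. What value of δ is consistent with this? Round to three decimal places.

δ ≈ 0.734

Both payoffs in the second observation are in the future, so β drops out: δ^1·2686 = δ^2·3660 ⇒ δ = 2686/3660 = 0.73388.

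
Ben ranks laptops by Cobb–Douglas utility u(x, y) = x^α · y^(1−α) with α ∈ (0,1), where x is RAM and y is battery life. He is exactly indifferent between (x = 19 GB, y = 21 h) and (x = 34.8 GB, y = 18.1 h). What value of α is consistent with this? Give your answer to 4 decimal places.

The Cobb–Douglas utilities coincide, so 19^α·21^(1−α) = 34.8^α·18.1^(1−α).
(19/34.8)^α = (18.1/21)^(1−α); take logs: α·ln(19/34.8) = (1−α)·ln(18.1/21), i.e. α·-0.6051784 = (1−α)·-0.1486105.
With A = -0.6051784 and B = -0.1486105: α·A = (1−α)·B, so α = B/(A+B) = -0.1486105/-0.7537889 ≈ 0.1972.

α ≈ 0.1972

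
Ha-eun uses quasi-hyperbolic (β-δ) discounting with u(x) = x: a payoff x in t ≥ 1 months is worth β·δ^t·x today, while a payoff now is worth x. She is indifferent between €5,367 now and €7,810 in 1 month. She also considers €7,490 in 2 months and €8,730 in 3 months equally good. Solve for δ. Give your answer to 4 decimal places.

δ ≈ 0.8580

From the later pair, β·δ^2·7490 = β·δ^3·8730; dividing through, δ = 7490/8730 = 0.85796.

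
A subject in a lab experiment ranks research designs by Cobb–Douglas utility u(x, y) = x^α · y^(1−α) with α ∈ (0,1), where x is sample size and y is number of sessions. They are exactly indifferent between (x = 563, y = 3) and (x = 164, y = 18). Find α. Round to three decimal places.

Set the two utilities equal: 563^α·3^(1−α) = 164^α·18^(1−α).
Taking logs: α·ln 563 + (1−α)·ln 3 = α·ln 164 + (1−α)·ln 18, i.e. α·1.233413 = (1−α)·1.791759.
So α/(1−α) = (1.791759)/(1.233413) = 1.452684, and α = 1.452684/2.452684 ≈ 0.592.

α ≈ 0.592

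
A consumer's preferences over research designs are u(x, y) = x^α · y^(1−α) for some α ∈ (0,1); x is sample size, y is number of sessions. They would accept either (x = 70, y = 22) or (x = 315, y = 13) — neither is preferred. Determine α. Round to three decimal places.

The Cobb–Douglas utilities coincide, so 70^α·22^(1−α) = 315^α·13^(1−α).
Taking logs: α·ln 70 + (1−α)·ln 22 = α·ln 315 + (1−α)·ln 13, i.e. α·-1.504077 = (1−α)·-0.526093.
So α/(1−α) = (-0.526093)/(-1.504077) = 0.349778, and α = 0.349778/1.349778 ≈ 0.259.

α ≈ 0.259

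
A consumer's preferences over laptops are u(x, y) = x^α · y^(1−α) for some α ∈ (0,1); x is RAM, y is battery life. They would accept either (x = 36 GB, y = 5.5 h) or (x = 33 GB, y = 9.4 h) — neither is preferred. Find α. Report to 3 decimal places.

The Cobb–Douglas utilities coincide, so 36^α·5.5^(1−α) = 33^α·9.4^(1−α).
Taking logs: α·ln 36 + (1−α)·ln 5.5 = α·ln 33 + (1−α)·ln 9.4, i.e. α·0.087011 = (1−α)·0.535962.
Thus α·(0.622973) = 0.535962, so α = 0.535962/0.622973 ≈ 0.860.

α ≈ 0.860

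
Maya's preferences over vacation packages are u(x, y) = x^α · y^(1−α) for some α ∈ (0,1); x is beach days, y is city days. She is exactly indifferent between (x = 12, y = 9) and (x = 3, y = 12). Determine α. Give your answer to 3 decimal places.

The Cobb–Douglas utilities coincide, so 12^α·9^(1−α) = 3^α·12^(1−α).
Taking logs: α·ln 12 + (1−α)·ln 9 = α·ln 3 + (1−α)·ln 12, i.e. α·1.386294 = (1−α)·0.287682.
So α/(1−α) = (0.287682)/(1.386294) = 0.207519, and α = 0.207519/1.207519 ≈ 0.172.

α ≈ 0.172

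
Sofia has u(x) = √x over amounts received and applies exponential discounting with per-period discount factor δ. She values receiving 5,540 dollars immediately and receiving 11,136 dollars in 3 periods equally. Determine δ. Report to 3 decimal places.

δ ≈ 0.890

Equating discounted utilities: u(5540) = δ^3·u(11136) ⇒ δ^3 = u(5540)/u(11136).
Since u(x) = √x, δ^3 = √(5540/11136) = 0.70533.
Taking the cube root: δ = 0.70533^(1/3) ≈ 0.890.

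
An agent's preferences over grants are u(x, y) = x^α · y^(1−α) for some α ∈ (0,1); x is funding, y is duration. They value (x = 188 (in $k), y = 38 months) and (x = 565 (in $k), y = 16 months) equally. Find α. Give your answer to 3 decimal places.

The Cobb–Douglas utilities coincide, so 188^α·38^(1−α) = 565^α·16^(1−α).
(188/565)^α = (16/38)^(1−α); take logs: α·ln(188/565) = (1−α)·ln(16/38), i.e. α·-1.100384 = (1−α)·-0.864997.
Thus α·(-1.965381) = -0.864997, so α = -0.864997/-1.965381 ≈ 0.440.

α ≈ 0.440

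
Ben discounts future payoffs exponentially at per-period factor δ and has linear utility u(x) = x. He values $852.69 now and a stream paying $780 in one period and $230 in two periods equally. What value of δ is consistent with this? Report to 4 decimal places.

The stream is worth 780δ + 230δ² today, so 780δ + 230δ² = 852.69.
Rearranged: 230δ² + 780δ − 852.69 = 0.
δ = (−780 + √(780² + 4·230·852.69)) / (2·230) = (−780 + √1392874.80) / 460 ≈ 0.8700.

δ ≈ 0.8700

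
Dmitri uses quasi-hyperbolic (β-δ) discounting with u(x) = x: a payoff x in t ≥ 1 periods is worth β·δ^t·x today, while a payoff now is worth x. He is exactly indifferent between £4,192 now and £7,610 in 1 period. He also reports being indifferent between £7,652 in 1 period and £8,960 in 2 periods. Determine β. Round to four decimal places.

From the later pair, β·δ^1·7652 = β·δ^2·8960; dividing through, δ = 7652/8960 = 0.85402.
Now use the now-vs-future pair: 4192 = β·δ·7610 gives β = 4192/(0.85402·7610) ≈ 0.6450.

β ≈ 0.6450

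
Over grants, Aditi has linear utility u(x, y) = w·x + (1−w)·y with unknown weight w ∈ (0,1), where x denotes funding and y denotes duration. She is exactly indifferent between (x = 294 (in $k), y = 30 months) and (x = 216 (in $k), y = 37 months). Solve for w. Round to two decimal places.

Equating utilities: w·294 + (1−w)·30 = w·216 + (1−w)·37.
w·(294−216) = (1−w)·(37−30), i.e. w·78 = (1−w)·7.
The marginal rate of substitution is 7/78, so w = 7/(78+7) = 0.08.

w = 0.08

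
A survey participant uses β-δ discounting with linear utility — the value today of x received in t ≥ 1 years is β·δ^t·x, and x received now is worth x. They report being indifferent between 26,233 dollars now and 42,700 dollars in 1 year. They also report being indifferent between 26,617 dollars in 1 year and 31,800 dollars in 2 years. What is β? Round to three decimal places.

Both payoffs in the second observation are in the future, so β drops out: δ^1·26617 = δ^2·31800 ⇒ δ = 26617/31800 = 0.83701.
The first indifference: 26233 = β·δ·42700, so β = 26233/(δ·42700) = 26233/(0.83701·42700) ≈ 0.734.

β ≈ 0.734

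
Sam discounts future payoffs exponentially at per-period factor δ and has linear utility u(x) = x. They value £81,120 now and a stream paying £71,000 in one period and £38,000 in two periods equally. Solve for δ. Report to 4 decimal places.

The stream is worth 71000δ + 38000δ² today, so 71000δ + 38000δ² = 81120.
Rearranged: 38000δ² + 71000δ − 81120 = 0.
By the quadratic formula (taking the positive root), δ = (−71000 + √17371240000.00) / 76000 ≈ 0.8000.

δ ≈ 0.8000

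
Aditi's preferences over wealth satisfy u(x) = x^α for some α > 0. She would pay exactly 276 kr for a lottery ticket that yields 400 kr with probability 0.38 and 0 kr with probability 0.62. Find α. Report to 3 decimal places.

α ≈ 2.608

Since u(0) = 0, the lottery's EU is 0.38·400^α.
Indifference: 276^α = 0.38·400^α, so (276/400)^α = 0.38.
Take logs: α = ln 0.38 / ln(276/400) ≈ 2.60760.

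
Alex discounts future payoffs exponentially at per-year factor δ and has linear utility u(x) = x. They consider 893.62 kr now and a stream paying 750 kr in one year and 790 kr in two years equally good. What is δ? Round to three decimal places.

δ ≈ 0.690

The stream is worth 750δ + 790δ² today, so 750δ + 790δ² = 893.62.
So 790δ² + 750δ − 893.62 = 0.
By the quadratic formula (taking the positive root), δ = (−750 + √3386339.20) / 1580 ≈ 0.690.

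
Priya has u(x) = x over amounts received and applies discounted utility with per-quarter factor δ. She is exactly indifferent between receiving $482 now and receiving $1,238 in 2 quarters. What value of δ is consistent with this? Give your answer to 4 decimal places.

δ ≈ 0.6240

The payoff in 2 quarters is discounted by δ^2, so u(482) = δ^2·u(1238) and δ^2 = u(482)/u(1238).
With u(x) = x: δ^2 = 482/1238 = 0.38934.
Taking the square root: δ = 0.38934^(1/2) ≈ 0.6240.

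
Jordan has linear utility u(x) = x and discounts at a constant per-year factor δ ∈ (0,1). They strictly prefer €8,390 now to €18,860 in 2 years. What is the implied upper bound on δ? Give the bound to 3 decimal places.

δ < 0.667

Under u(x) = x this choice says 8390 > δ^2·18860.
Dividing by 18860: δ^2 < 0.44486. Both sides are positive, so the square root keeps the direction.
δ < (8390/18860)^(1/2) ≈ 0.667.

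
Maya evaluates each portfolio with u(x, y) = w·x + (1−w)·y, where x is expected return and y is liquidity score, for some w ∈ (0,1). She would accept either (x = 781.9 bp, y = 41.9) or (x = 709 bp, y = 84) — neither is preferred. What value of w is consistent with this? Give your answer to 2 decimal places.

Indifference: w·781.9 + (1−w)·41.9 = w·709 + (1−w)·84.
Rearranging, 72.9·w − 42.1·(1−w) = 0.
Hence w = 42.1/(72.9+42.1) = 42.1/115 = 0.37.

w = 0.37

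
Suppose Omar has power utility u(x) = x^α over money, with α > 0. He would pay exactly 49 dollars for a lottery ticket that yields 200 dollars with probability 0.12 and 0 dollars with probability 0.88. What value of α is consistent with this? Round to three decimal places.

The lottery's expected utility is 0.12·u(200) + 0.88·u(0) = 0.12·200^α (since u(0) = 0 for α > 0).
Equating: 49^α = 0.12·200^α, i.e. 0.2450^α = 0.12.
α = ln(0.12) / ln(49/200) = -2.120264/-1.406497 ≈ 1.507.

α ≈ 1.507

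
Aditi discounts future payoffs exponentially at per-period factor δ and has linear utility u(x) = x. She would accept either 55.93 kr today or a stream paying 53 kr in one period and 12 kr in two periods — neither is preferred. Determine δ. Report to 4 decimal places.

The stream is worth 53δ + 12δ² today, so 53δ + 12δ² = 55.93.
That is, 12δ² + 53δ − 55.93 = 0, a quadratic in δ.
δ = (−53 + √(53² + 4·12·55.93)) / (2·12) = (−53 + √5493.64) / 24 ≈ 0.8800.

δ ≈ 0.8800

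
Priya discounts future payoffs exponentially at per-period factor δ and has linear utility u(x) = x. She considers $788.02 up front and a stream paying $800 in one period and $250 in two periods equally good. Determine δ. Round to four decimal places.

The stream is worth 800δ + 250δ² today, so 800δ + 250δ² = 788.02.
Rearranged: 250δ² + 800δ − 788.02 = 0.
δ = (−800 + √(800² + 4·250·788.02)) / (2·250) = (−800 + √1428020.00) / 500 ≈ 0.7900.

δ ≈ 0.7900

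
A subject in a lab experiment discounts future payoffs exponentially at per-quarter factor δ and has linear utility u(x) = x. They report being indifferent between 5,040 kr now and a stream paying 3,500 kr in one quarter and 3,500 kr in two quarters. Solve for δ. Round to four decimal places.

Present value of the stream is 3500·δ + 3500·δ². Indifference gives 3500δ + 3500δ² = 5040.
So 3500δ² + 3500δ − 5040 = 0.
By the quadratic formula (taking the positive root), δ = (−3500 + √82810000.00) / 7000 ≈ 0.8000.

δ ≈ 0.8000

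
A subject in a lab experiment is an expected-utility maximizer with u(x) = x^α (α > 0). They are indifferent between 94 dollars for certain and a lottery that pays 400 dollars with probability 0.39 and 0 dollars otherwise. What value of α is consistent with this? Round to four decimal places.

α ≈ 0.6502

Since u(0) = 0, the lottery's EU is 0.39·400^α.
Equating: 94^α = 0.39·400^α, i.e. 0.2350^α = 0.39.
α = ln(0.39) / ln(94/400) = -0.9416085/-1.4481698 ≈ 0.6502.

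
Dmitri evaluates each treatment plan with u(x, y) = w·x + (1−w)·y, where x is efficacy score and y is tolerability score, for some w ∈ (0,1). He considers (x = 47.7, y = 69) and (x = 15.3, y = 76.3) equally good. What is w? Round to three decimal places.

Equating utilities: w·47.7 + (1−w)·69 = w·15.3 + (1−w)·76.3.
Rearranging, 32.4·w − 7.3·(1−w) = 0.
Hence w = 7.3/(32.4+7.3) = 7.3/39.7 = 0.184.

w = 0.184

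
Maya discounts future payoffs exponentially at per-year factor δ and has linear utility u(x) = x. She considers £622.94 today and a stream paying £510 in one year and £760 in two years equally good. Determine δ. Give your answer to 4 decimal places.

δ ≈ 0.6300

Present value of the stream is 510·δ + 760·δ². Indifference gives 510δ + 760δ² = 622.94.
So 760δ² + 510δ − 622.94 = 0.
By the quadratic formula (taking the positive root), δ = (−510 + √2153837.60) / 1520 ≈ 0.6300.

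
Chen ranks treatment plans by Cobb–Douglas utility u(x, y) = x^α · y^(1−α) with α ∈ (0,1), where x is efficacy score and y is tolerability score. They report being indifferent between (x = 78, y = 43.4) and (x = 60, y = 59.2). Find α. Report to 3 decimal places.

α ≈ 0.542

Set the two utilities equal: 78^α·43.4^(1−α) = 60^α·59.2^(1−α).
Rearrange to (78/60)^α = (59.2/43.4)^(1−α) and take logs: α·0.262364 = (1−α)·0.310462.
Thus α·(0.572826) = 0.310462, so α = 0.310462/0.572826 ≈ 0.542.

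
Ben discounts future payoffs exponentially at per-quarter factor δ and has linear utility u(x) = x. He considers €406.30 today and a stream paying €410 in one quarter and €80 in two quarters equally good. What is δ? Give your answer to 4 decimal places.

δ ≈ 0.8500

The stream is worth 410δ + 80δ² today, so 410δ + 80δ² = 406.30.
That is, 80δ² + 410δ − 406.30 = 0, a quadratic in δ.
The positive root is δ = [−410 + √(410² + 4·80·406.30)] / (2·80) = (−410 + 546.000)/160 ≈ 0.8500.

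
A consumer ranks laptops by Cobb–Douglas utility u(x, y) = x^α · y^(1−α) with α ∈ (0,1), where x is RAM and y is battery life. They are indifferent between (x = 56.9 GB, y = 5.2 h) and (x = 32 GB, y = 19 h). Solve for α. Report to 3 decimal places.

Indifference: 56.9^α · 5.2^(1−α) = 32^α · 19^(1−α).
Rearrange to (56.9/32)^α = (19/5.2)^(1−α) and take logs: α·0.575559 = (1−α)·1.295780.
So α/(1−α) = (1.295780)/(0.575559) = 2.251342, and α = 2.251342/3.251342 ≈ 0.692.

α ≈ 0.692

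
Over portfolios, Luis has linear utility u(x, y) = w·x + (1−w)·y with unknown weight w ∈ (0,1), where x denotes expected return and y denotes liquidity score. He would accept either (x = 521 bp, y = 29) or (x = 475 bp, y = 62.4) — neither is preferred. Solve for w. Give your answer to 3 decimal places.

u(521,29) = u(475,62.4) means w·521 + (1−w)·29 = w·475 + (1−w)·62.4.
w·(521−475) = (1−w)·(62.4−29), i.e. w·46 = (1−w)·33.4.
So w/(1−w) = 33.4/46 = 0.7261, giving w = 33.4/(46+33.4) = 0.421.

w = 0.421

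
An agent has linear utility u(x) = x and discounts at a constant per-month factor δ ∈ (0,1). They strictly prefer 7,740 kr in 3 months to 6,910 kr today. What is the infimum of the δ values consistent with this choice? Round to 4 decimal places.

δ > 0.9629

Under u(x) = x this choice says 6910 < δ^3·7740.
Dividing by 7740: δ^3 > 0.89276. Both sides are positive, so the cube root keeps the direction.
δ > 0.89276^(1/3) = 0.9629.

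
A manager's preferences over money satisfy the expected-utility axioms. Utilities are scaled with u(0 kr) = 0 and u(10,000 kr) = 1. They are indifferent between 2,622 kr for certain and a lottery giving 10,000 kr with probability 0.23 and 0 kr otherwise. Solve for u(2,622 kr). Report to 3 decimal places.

0.230

By the standard-gamble method, u(2,622 kr) is just the indifference probability on the best outcome: 0.23.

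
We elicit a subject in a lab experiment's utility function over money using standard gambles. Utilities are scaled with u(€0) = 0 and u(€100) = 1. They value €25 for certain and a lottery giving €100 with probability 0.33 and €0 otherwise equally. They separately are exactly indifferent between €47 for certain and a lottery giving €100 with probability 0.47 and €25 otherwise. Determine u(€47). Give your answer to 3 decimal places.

0.645

First, u(€25) = 0.33·u(€100) + 0.67·u(€0) = 0.33.
The second indifference gives u(€47) = 0.47·u(€100) + 0.53·u(€25) = 0.47·1.00 + 0.53·0.33 = 0.6449.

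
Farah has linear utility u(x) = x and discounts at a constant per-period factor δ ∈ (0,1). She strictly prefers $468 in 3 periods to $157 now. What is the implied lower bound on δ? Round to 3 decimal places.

δ > 0.695

Comparing present values: 157 < δ^3·468.
Dividing by 468: δ^3 > 0.33547. Both sides are positive, so the cube root keeps the direction.
δ > 0.33547^(1/3) = 0.695.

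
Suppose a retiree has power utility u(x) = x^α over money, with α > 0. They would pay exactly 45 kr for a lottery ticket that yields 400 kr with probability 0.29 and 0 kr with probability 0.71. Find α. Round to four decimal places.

Since u(0) = 0, the lottery's EU is 0.29·400^α.
Indifference: 45^α = 0.29·400^α, so (45/400)^α = 0.29.
Take logs: α = ln 0.29 / ln(45/400) ≈ 0.566584.

α ≈ 0.5666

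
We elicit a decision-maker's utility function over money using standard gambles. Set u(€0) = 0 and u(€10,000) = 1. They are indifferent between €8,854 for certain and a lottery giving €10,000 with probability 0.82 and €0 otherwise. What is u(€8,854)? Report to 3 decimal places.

0.820

By the standard-gamble method, u(€8,854) is just the indifference probability on the best outcome: 0.82.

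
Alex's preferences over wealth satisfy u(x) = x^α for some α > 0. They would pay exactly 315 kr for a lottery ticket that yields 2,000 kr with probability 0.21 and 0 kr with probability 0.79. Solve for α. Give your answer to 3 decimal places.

EU(lottery) = 0.21·2000^α + 0.79·0 = 0.21·2000^α.
Indifference: 315^α = 0.21·2000^α, so (315/2000)^α = 0.21.
Take logs: α = ln 0.21 / ln(315/2000) ≈ 0.84436.

α ≈ 0.844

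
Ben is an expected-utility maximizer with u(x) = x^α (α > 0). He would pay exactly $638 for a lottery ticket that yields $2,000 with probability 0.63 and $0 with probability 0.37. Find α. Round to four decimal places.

Since u(0) = 0, the lottery's EU is 0.63·2000^α.
Equating: 638^α = 0.63·2000^α, i.e. 0.3190^α = 0.63.
α = ln(0.63) / ln(638/2000) = -0.4620355/-1.1425642 ≈ 0.4044.

α ≈ 0.4044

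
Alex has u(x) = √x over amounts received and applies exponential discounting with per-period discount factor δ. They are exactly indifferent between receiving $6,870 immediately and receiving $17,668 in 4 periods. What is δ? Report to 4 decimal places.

δ ≈ 0.8886

The payoff in 4 periods is discounted by δ^4, so u(6870) = δ^4·u(17668) and δ^4 = u(6870)/u(17668).
With u(x) = √x: δ^4 = √6870/√17668 = √(6870/17668) = 0.62357.
Hence δ = (0.62357)^(1/4) = 0.888630.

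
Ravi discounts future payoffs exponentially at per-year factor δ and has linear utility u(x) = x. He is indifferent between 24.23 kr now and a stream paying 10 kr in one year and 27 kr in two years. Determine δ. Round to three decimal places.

δ ≈ 0.780

Present value of the stream is 10·δ + 27·δ². Indifference gives 10δ + 27δ² = 24.23.
Rearranged: 27δ² + 10δ − 24.23 = 0.
δ = (−10 + √(10² + 4·27·24.23)) / (2·27) = (−10 + √2716.84) / 54 ≈ 0.780.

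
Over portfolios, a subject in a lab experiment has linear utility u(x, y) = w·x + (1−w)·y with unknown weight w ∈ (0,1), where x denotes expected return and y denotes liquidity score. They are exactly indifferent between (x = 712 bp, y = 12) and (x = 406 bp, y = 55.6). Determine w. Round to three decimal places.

Indifference: w·712 + (1−w)·12 = w·406 + (1−w)·55.6.
w·(712−406) = (1−w)·(55.6−12), i.e. w·306 = (1−w)·43.6.
So w/(1−w) = 43.6/306 = 0.1425, giving w = 43.6/(306+43.6) = 0.125.

w = 0.125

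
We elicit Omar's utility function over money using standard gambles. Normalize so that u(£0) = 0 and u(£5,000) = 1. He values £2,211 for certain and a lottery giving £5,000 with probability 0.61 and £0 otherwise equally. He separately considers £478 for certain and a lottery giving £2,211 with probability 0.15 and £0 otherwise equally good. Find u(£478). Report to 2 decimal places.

The first gamble pins u(£2,211): it must equal 0.61·1 + 0.39·0 = 0.61.
Then u(£478) = 0.15·u(£2,211) + 0.85·u(£0) = 0.15·0.61 + 0.85·0.00 = 0.0915.

0.09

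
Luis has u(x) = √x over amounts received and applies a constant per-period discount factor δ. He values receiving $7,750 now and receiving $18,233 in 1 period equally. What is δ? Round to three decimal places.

δ ≈ 0.652

The payoff in 1 period is discounted by δ, so u(7750) = δ·u(18233) and δ = u(7750)/u(18233).
With u(x) = √x: δ = √7750/√18233 = √(7750/18233) = 0.65196.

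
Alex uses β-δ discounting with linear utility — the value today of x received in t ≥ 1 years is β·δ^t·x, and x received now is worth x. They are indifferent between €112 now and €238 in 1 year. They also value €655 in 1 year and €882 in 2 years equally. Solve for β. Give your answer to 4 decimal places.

β ≈ 0.6337

The second indifference involves only future payoffs, so β cancels: β·δ^1·655 = β·δ^2·882, giving δ = 655/882 = 0.74263.
The first indifference: 112 = β·δ·238, so β = 112/(δ·238) = 112/(0.74263·238) ≈ 0.6337.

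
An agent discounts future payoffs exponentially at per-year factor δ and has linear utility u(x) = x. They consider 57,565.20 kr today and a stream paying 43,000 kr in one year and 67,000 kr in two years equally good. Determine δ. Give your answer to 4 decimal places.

The stream is worth 43000δ + 67000δ² today, so 43000δ + 67000δ² = 57565.20.
Rearranged: 67000δ² + 43000δ − 57565.20 = 0.
The positive root is δ = [−43000 + √(43000² + 4·67000·57565.20)] / (2·67000) = (−43000 + 131440.000)/134000 ≈ 0.6600.

δ ≈ 0.6600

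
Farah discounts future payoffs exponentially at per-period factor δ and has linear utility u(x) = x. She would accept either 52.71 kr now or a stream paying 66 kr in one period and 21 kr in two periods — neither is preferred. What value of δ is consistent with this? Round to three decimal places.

Present value of the stream is 66·δ + 21·δ². Indifference gives 66δ + 21δ² = 52.71.
Rearranged: 21δ² + 66δ − 52.71 = 0.
δ = (−66 + √(66² + 4·21·52.71)) / (2·21) = (−66 + √8783.64) / 42 ≈ 0.660.

δ ≈ 0.660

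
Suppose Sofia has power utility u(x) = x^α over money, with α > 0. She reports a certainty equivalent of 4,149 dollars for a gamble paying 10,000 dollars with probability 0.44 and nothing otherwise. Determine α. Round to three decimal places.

The lottery's expected utility is 0.44·u(10000) + 0.56·u(0) = 0.44·10000^α (since u(0) = 0 for α > 0).
Setting u(4149) equal to that: 4149^α = 0.44·10000^α ⇒ (4149/10000)^α = 0.44.
α = ln(0.44) / ln(4149/10000) = -0.820981/-0.879718 ≈ 0.933.

α ≈ 0.933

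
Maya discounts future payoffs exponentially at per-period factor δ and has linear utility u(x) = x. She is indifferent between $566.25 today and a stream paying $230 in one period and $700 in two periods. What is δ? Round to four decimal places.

δ ≈ 0.7500

Present value of the stream is 230·δ + 700·δ². Indifference gives 230δ + 700δ² = 566.25.
Rearranged: 700δ² + 230δ − 566.25 = 0.
δ = (−230 + √(230² + 4·700·566.25)) / (2·700) = (−230 + √1638400.00) / 1400 ≈ 0.7500.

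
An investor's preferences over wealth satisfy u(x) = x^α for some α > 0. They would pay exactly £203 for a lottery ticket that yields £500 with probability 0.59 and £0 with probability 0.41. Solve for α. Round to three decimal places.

α ≈ 0.585

The lottery's expected utility is 0.59·u(500) + 0.41·u(0) = 0.59·500^α (since u(0) = 0 for α > 0).
Setting u(203) equal to that: 203^α = 0.59·500^α ⇒ (203/500)^α = 0.59.
Taking logs: α·ln(203/500) = ln(0.59), so α = -0.527633 / -0.901402 ≈ 0.585.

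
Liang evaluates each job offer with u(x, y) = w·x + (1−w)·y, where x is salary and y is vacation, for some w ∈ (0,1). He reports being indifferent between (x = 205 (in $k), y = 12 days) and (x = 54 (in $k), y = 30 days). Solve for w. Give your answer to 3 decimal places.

Equating utilities: w·205 + (1−w)·12 = w·54 + (1−w)·30.
w·(205−54) = (1−w)·(30−12), i.e. w·151 = (1−w)·18.
The marginal rate of substitution is 18/151, so w = 18/(151+18) = 0.107.

w = 0.107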